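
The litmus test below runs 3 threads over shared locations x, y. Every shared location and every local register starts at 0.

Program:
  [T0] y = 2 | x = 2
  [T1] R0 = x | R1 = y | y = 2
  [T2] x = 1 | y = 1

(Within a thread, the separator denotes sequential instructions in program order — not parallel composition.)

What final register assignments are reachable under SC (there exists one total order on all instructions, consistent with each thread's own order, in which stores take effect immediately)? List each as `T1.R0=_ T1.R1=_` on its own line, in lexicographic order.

outcome vector order: (T1.R0,T1.R1)
|SC outcomes| = 8

T1.R0=0 T1.R1=0
T1.R0=0 T1.R1=1
T1.R0=0 T1.R1=2
T1.R0=1 T1.R1=0
T1.R0=1 T1.R1=1
T1.R0=1 T1.R1=2
T1.R0=2 T1.R1=1
T1.R0=2 T1.R1=2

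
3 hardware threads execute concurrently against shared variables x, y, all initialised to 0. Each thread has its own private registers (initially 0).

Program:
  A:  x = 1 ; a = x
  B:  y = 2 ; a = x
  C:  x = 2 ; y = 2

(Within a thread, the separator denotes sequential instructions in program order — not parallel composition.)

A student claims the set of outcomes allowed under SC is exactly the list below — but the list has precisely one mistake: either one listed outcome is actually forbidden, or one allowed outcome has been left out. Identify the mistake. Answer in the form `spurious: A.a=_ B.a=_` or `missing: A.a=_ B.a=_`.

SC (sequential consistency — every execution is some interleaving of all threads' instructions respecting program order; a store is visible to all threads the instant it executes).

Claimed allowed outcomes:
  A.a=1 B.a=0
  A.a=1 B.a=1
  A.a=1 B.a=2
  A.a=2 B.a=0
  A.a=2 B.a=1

outcome vector order: (A.a,B.a)
under SC → 1/0; 1/1; 1/2; 2/0; 2/1; 2/2
SC∖claimed = {2/2}

missing: A.a=2 B.a=2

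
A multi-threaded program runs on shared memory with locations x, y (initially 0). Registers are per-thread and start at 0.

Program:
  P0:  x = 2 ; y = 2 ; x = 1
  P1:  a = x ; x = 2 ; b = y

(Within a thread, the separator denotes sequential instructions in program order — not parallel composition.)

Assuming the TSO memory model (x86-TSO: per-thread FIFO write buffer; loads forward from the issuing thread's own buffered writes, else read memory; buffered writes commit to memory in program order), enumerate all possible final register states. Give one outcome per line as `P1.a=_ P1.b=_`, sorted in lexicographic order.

P1.a=0 P1.b=0
P1.a=0 P1.b=2
P1.a=1 P1.b=2
P1.a=2 P1.b=0
P1.a=2 P1.b=2

outcome vector order: (P1.a,P1.b)
|TSO outcomes| = 5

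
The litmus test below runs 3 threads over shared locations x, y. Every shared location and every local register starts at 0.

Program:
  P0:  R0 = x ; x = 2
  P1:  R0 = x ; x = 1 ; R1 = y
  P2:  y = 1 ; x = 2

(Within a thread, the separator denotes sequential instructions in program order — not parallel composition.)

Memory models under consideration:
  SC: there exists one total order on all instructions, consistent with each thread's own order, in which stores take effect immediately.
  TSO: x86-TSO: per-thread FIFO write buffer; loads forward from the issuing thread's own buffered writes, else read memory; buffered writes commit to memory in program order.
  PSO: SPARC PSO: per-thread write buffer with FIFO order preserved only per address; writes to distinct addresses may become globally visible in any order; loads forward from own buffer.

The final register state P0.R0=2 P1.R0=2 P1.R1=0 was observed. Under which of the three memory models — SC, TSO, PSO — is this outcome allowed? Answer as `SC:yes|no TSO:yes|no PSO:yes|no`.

outcome vector order: (P0.R0,P1.R0,P1.R1)
[SC] allowed = {<0 0 0> <0 0 1> <0 2 0> <0 2 1> <1 0 0> <1 0 1> <1 2 1> <2 0 0> <2 0 1> <2 2 1>}
[TSO] allowed = {<0 0 0> <0 0 1> <0 2 0> <0 2 1> <1 0 0> <1 0 1> <1 2 1> <2 0 0> <2 0 1> <2 2 1>}
[PSO] allowed = {<0 0 0> <0 0 1> <0 2 0> <0 2 1> <1 0 0> <1 0 1> <1 2 0> <1 2 1> <2 0 0> <2 0 1> <2 2 0> <2 2 1>}
target <2 2 0> ∈ {PSO}

SC:no TSO:no PSO:yes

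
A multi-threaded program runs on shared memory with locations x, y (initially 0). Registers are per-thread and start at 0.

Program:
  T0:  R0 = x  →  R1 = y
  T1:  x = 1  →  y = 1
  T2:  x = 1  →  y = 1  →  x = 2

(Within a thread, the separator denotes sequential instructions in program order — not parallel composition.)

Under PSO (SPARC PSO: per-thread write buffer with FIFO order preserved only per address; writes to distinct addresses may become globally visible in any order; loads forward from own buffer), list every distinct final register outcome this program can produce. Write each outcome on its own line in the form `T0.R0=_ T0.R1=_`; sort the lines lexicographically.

outcome vector order: (T0.R0,T0.R1)
|PSO outcomes| = 6

T0.R0=0 T0.R1=0
T0.R0=0 T0.R1=1
T0.R0=1 T0.R1=0
T0.R0=1 T0.R1=1
T0.R0=2 T0.R1=0
T0.R0=2 T0.R1=1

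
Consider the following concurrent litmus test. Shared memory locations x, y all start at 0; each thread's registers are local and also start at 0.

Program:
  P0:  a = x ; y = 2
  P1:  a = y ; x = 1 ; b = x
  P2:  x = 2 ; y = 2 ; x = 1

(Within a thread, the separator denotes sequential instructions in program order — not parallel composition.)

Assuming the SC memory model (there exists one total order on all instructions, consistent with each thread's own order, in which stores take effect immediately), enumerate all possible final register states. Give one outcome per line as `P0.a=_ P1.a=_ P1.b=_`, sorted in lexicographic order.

outcome vector order: (P0.a,P1.a,P1.b)
|SC outcomes| = 10

P0.a=0 P1.a=0 P1.b=1
P0.a=0 P1.a=0 P1.b=2
P0.a=0 P1.a=2 P1.b=1
P0.a=0 P1.a=2 P1.b=2
P0.a=1 P1.a=0 P1.b=1
P0.a=1 P1.a=0 P1.b=2
P0.a=1 P1.a=2 P1.b=1
P0.a=2 P1.a=0 P1.b=1
P0.a=2 P1.a=0 P1.b=2
P0.a=2 P1.a=2 P1.b=1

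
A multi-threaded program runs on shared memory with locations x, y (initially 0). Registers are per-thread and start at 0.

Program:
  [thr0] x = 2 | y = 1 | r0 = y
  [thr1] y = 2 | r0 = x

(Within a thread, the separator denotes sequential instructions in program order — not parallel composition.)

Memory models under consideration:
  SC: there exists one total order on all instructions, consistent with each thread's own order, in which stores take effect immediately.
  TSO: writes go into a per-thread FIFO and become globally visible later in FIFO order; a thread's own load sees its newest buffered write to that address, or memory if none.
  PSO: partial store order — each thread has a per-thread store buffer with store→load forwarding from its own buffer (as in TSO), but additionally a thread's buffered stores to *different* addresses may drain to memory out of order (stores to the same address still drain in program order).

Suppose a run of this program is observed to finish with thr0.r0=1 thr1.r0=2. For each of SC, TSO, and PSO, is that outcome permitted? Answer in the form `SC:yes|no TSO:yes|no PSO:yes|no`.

outcome vector order: (thr0.r0,thr1.r0)
[SC] allowed = {1/0; 1/2; 2/2}
[TSO] allowed = {1/0; 1/2; 2/0; 2/2}
[PSO] allowed = {1/0; 1/2; 2/0; 2/2}
target 1/2 ∈ {SC,TSO,PSO}

SC:yes TSO:yes PSO:yes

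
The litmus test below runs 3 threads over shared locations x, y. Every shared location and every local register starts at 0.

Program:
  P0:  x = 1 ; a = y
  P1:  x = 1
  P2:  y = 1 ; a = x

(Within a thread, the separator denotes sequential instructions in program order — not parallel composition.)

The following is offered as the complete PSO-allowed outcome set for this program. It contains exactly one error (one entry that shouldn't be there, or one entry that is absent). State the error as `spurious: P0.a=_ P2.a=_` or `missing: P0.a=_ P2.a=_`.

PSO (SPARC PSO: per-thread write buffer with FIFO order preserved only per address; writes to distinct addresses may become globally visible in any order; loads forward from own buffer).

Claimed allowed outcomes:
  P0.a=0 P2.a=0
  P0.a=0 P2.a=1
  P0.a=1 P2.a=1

missing: P0.a=1 P2.a=0

outcome vector order: (P0.a,P2.a)
PSO: 4 outcomes — {<0 0>; <0 1>; <1 0>; <1 1>}
PSO∖claimed = {<1 0>}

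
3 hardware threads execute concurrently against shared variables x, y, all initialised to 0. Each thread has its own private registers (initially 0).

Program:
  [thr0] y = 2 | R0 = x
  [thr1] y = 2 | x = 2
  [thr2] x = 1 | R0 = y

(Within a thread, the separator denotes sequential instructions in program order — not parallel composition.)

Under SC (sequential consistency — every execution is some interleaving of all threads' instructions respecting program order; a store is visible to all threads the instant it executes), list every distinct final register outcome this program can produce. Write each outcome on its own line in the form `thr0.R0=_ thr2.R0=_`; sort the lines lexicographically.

thr0.R0=0 thr2.R0=2
thr0.R0=1 thr2.R0=0
thr0.R0=1 thr2.R0=2
thr0.R0=2 thr2.R0=0
thr0.R0=2 thr2.R0=2

outcome vector order: (thr0.R0,thr2.R0)
|SC outcomes| = 5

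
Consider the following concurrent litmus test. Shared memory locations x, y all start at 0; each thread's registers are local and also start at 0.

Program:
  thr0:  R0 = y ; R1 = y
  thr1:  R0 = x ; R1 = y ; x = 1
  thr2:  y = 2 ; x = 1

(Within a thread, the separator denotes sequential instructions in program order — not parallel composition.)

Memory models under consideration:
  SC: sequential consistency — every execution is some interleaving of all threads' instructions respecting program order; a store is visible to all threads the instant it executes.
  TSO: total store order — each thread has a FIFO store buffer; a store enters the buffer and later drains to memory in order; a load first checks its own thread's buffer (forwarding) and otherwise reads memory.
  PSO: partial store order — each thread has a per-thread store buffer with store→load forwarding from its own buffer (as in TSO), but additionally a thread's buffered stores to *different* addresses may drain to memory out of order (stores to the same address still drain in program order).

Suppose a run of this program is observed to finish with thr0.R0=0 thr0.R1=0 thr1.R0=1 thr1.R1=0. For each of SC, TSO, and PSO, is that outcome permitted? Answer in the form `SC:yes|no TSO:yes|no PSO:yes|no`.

outcome vector order: (thr0.R0,thr0.R1,thr1.R0,thr1.R1)
under SC → 0/0/0/0, 0/0/0/2, 0/0/1/2, 0/2/0/0, 0/2/0/2, 0/2/1/2, 2/2/0/0, 2/2/0/2, 2/2/1/2
under TSO → 0/0/0/0, 0/0/0/2, 0/0/1/2, 0/2/0/0, 0/2/0/2, 0/2/1/2, 2/2/0/0, 2/2/0/2, 2/2/1/2
under PSO → 0/0/0/0, 0/0/0/2, 0/0/1/0, 0/0/1/2, 0/2/0/0, 0/2/0/2, 0/2/1/0, 0/2/1/2, 2/2/0/0, 2/2/0/2, 2/2/1/0, 2/2/1/2
target 0/0/1/0 ∈ {PSO}

SC:no TSO:no PSO:yes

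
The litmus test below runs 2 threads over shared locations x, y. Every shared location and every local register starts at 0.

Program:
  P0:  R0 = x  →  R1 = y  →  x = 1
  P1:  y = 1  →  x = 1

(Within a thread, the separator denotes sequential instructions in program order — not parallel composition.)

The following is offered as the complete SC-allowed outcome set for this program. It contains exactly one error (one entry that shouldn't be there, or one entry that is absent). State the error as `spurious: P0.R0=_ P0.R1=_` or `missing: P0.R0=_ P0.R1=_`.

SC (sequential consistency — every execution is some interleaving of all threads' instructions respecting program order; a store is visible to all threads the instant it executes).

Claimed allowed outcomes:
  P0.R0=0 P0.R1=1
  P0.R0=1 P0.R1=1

outcome vector order: (P0.R0,P0.R1)
SC: 3 outcomes — {(0,0) (0,1) (1,1)}
SC∖claimed = {(0,0)}

missing: P0.R0=0 P0.R1=0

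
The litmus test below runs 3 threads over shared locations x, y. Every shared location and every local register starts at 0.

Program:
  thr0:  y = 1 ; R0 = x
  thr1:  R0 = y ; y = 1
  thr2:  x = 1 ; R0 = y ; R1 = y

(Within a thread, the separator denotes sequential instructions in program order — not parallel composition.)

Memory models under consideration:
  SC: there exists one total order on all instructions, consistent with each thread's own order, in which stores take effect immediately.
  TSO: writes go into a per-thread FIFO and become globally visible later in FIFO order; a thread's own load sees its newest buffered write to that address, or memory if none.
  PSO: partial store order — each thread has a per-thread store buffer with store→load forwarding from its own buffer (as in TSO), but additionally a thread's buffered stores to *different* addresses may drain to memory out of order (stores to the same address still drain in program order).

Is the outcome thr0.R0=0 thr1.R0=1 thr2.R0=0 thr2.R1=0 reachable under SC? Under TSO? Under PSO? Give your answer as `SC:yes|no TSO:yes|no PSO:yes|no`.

SC:no TSO:yes PSO:yes

outcome vector order: (thr0.R0,thr1.R0,thr2.R0,thr2.R1)
under SC → (0,0,1,1); (0,1,1,1); (1,0,0,0); (1,0,0,1); (1,0,1,1); (1,1,0,0); (1,1,0,1); (1,1,1,1)
under TSO → (0,0,0,0); (0,0,0,1); (0,0,1,1); (0,1,0,0); (0,1,0,1); (0,1,1,1); (1,0,0,0); (1,0,0,1); (1,0,1,1); (1,1,0,0); (1,1,0,1); (1,1,1,1)
under PSO → (0,0,0,0); (0,0,0,1); (0,0,1,1); (0,1,0,0); (0,1,0,1); (0,1,1,1); (1,0,0,0); (1,0,0,1); (1,0,1,1); (1,1,0,0); (1,1,0,1); (1,1,1,1)
target (0,1,0,0) ∈ {TSO,PSO}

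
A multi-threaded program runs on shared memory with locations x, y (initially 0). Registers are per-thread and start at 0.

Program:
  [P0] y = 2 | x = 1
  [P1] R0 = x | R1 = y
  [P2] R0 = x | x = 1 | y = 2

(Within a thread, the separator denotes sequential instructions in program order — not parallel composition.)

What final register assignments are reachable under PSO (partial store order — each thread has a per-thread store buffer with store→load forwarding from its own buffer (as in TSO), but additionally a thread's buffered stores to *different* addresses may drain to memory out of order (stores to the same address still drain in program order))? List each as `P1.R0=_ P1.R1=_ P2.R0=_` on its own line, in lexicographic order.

P1.R0=0 P1.R1=0 P2.R0=0
P1.R0=0 P1.R1=0 P2.R0=1
P1.R0=0 P1.R1=2 P2.R0=0
P1.R0=0 P1.R1=2 P2.R0=1
P1.R0=1 P1.R1=0 P2.R0=0
P1.R0=1 P1.R1=0 P2.R0=1
P1.R0=1 P1.R1=2 P2.R0=0
P1.R0=1 P1.R1=2 P2.R0=1

outcome vector order: (P1.R0,P1.R1,P2.R0)
|PSO outcomes| = 8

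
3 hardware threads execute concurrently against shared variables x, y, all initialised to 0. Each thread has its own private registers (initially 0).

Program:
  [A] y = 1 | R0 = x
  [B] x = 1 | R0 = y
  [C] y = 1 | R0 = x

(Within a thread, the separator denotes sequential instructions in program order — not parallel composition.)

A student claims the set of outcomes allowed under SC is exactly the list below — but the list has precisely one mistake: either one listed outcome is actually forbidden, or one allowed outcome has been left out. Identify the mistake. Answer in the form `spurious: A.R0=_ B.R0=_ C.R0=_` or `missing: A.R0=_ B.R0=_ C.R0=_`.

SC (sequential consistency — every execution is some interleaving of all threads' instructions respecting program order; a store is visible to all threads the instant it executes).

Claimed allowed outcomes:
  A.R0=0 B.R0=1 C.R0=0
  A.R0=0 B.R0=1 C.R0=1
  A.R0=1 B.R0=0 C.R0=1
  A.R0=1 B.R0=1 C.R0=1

outcome vector order: (A.R0,B.R0,C.R0)
SC (5): 0/1/0 0/1/1 1/0/1 1/1/0 1/1/1
SC∖claimed = {1/1/0}

missing: A.R0=1 B.R0=1 C.R0=0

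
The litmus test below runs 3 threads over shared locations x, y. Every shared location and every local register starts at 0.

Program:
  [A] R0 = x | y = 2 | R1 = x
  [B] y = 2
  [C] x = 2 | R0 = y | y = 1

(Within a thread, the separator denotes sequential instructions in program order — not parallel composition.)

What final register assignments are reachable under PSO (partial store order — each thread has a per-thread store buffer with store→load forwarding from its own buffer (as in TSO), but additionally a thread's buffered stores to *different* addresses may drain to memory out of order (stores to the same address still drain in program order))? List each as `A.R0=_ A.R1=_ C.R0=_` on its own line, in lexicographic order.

A.R0=0 A.R1=0 C.R0=0
A.R0=0 A.R1=0 C.R0=2
A.R0=0 A.R1=2 C.R0=0
A.R0=0 A.R1=2 C.R0=2
A.R0=2 A.R1=2 C.R0=0
A.R0=2 A.R1=2 C.R0=2

outcome vector order: (A.R0,A.R1,C.R0)
|PSO outcomes| = 6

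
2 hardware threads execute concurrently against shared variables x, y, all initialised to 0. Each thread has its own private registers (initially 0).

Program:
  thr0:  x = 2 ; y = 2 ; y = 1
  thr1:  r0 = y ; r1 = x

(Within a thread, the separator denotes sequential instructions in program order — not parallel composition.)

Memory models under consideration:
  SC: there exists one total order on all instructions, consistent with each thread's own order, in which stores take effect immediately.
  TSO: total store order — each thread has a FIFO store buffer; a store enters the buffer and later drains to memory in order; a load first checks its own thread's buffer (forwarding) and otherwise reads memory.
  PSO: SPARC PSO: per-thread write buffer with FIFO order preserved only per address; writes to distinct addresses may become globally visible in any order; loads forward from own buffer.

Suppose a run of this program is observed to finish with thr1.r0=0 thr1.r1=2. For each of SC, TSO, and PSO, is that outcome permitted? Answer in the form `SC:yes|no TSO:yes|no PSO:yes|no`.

SC:yes TSO:yes PSO:yes

outcome vector order: (thr1.r0,thr1.r1)
SC (4): 0/0; 0/2; 1/2; 2/2
TSO (4): 0/0; 0/2; 1/2; 2/2
PSO (6): 0/0; 0/2; 1/0; 1/2; 2/0; 2/2
target 0/2 ∈ {SC,TSO,PSO}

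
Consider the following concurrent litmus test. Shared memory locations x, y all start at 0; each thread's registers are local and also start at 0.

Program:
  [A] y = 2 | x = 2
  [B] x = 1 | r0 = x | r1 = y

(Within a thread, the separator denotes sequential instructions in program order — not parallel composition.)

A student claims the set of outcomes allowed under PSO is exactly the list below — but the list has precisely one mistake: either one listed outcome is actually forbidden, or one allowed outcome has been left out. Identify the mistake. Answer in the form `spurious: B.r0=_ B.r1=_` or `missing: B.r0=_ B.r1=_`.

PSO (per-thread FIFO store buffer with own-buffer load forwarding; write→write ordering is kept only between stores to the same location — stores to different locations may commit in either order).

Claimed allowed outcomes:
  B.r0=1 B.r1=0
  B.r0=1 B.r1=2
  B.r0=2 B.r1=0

outcome vector order: (B.r0,B.r1)
PSO (4): 10 12 20 22
PSO∖claimed = {22}

missing: B.r0=2 B.r1=2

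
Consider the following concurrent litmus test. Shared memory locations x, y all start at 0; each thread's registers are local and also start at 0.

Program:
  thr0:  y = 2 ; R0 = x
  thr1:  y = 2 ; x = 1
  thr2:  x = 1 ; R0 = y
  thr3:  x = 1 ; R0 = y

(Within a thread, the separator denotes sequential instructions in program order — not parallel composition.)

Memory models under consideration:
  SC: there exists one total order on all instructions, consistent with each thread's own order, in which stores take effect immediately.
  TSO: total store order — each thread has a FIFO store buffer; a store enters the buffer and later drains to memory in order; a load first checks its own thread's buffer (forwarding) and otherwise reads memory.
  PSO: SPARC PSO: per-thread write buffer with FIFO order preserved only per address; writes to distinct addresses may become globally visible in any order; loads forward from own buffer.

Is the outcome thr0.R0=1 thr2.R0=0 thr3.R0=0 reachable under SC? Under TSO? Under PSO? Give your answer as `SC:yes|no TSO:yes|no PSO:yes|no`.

SC:yes TSO:yes PSO:yes

outcome vector order: (thr0.R0,thr2.R0,thr3.R0)
SC (5): 0/2/2 1/0/0 1/0/2 1/2/0 1/2/2
TSO (8): 0/0/0 0/0/2 0/2/0 0/2/2 1/0/0 1/0/2 1/2/0 1/2/2
PSO (8): 0/0/0 0/0/2 0/2/0 0/2/2 1/0/0 1/0/2 1/2/0 1/2/2
target 1/0/0 ∈ {SC,TSO,PSO}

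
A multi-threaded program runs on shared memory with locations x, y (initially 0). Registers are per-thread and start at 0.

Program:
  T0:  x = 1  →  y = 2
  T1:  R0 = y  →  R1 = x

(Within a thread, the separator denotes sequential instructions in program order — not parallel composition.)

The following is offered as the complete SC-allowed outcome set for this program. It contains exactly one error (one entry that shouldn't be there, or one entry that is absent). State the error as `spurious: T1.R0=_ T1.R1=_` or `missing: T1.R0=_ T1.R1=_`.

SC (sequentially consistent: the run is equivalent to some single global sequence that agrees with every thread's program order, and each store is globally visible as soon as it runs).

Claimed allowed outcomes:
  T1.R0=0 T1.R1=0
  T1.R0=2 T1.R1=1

outcome vector order: (T1.R0,T1.R1)
SC (3): 00; 01; 21
SC∖claimed = {01}

missing: T1.R0=0 T1.R1=1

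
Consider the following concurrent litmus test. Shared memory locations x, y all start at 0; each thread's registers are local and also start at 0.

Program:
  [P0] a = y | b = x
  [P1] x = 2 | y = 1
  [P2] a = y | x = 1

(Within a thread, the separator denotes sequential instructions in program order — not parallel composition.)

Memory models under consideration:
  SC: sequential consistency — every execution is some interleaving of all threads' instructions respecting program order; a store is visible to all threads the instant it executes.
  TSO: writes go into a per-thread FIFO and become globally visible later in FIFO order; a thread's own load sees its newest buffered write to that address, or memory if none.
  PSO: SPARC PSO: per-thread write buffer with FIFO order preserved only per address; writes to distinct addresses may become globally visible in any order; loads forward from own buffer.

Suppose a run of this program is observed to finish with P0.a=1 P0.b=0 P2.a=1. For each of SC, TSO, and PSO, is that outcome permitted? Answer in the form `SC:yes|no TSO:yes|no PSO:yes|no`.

outcome vector order: (P0.a,P0.b,P2.a)
under SC → 0/0/0; 0/0/1; 0/1/0; 0/1/1; 0/2/0; 0/2/1; 1/1/0; 1/1/1; 1/2/0; 1/2/1
under TSO → 0/0/0; 0/0/1; 0/1/0; 0/1/1; 0/2/0; 0/2/1; 1/1/0; 1/1/1; 1/2/0; 1/2/1
under PSO → 0/0/0; 0/0/1; 0/1/0; 0/1/1; 0/2/0; 0/2/1; 1/0/0; 1/0/1; 1/1/0; 1/1/1; 1/2/0; 1/2/1
target 1/0/1 ∈ {PSO}

SC:no TSO:no PSO:yes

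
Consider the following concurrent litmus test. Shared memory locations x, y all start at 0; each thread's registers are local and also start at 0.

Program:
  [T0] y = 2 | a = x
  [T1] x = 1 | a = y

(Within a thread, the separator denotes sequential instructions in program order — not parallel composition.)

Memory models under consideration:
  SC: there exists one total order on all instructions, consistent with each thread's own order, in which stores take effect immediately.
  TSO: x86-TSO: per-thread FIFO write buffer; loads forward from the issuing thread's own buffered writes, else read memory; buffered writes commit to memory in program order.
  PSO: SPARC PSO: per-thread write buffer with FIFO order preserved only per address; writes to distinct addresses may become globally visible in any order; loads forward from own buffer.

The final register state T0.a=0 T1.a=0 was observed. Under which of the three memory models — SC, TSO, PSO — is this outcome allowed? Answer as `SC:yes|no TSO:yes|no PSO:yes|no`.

outcome vector order: (T0.a,T1.a)
[SC] allowed = {<0 2>, <1 0>, <1 2>}
[TSO] allowed = {<0 0>, <0 2>, <1 0>, <1 2>}
[PSO] allowed = {<0 0>, <0 2>, <1 0>, <1 2>}
target <0 0> ∈ {TSO,PSO}

SC:no TSO:yes PSO:yes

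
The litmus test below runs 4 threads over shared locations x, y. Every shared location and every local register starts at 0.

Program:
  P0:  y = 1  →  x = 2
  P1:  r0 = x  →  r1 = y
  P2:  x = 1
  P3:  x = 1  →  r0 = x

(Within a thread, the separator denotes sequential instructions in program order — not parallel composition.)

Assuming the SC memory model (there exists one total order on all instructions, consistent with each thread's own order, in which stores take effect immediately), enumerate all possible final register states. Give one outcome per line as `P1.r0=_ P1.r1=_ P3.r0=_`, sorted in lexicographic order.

P1.r0=0 P1.r1=0 P3.r0=1
P1.r0=0 P1.r1=0 P3.r0=2
P1.r0=0 P1.r1=1 P3.r0=1
P1.r0=0 P1.r1=1 P3.r0=2
P1.r0=1 P1.r1=0 P3.r0=1
P1.r0=1 P1.r1=0 P3.r0=2
P1.r0=1 P1.r1=1 P3.r0=1
P1.r0=1 P1.r1=1 P3.r0=2
P1.r0=2 P1.r1=1 P3.r0=1
P1.r0=2 P1.r1=1 P3.r0=2

outcome vector order: (P1.r0,P1.r1,P3.r0)
|SC outcomes| = 10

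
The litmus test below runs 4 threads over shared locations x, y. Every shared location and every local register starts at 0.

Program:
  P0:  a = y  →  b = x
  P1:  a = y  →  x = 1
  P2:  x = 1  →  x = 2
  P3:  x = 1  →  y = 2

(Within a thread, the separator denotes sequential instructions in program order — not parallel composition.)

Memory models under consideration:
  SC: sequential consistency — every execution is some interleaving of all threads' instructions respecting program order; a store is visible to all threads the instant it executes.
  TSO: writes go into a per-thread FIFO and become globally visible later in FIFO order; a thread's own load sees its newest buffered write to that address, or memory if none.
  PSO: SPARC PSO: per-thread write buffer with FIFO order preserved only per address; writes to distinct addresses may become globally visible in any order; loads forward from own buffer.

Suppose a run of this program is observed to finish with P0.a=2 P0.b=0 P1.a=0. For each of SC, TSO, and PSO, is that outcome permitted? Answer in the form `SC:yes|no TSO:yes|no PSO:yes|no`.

SC:no TSO:no PSO:yes

outcome vector order: (P0.a,P0.b,P1.a)
[SC] allowed = {<0 0 0> <0 0 2> <0 1 0> <0 1 2> <0 2 0> <0 2 2> <2 1 0> <2 1 2> <2 2 0> <2 2 2>}
[TSO] allowed = {<0 0 0> <0 0 2> <0 1 0> <0 1 2> <0 2 0> <0 2 2> <2 1 0> <2 1 2> <2 2 0> <2 2 2>}
[PSO] allowed = {<0 0 0> <0 0 2> <0 1 0> <0 1 2> <0 2 0> <0 2 2> <2 0 0> <2 0 2> <2 1 0> <2 1 2> <2 2 0> <2 2 2>}
target <2 0 0> ∈ {PSO}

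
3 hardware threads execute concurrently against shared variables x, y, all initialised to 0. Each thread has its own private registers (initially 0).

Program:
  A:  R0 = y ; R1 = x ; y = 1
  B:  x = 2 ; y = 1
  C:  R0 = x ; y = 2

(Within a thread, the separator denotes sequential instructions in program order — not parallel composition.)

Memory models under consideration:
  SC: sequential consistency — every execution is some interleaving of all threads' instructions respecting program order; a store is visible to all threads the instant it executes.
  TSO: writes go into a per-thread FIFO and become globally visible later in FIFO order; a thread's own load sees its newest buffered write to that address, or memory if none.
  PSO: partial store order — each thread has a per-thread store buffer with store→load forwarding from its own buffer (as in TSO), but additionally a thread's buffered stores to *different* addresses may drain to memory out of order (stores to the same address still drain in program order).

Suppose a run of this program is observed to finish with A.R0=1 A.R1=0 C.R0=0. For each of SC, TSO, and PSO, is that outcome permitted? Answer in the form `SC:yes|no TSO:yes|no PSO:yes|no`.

outcome vector order: (A.R0,A.R1,C.R0)
SC: 9 outcomes — {(0,0,0) (0,0,2) (0,2,0) (0,2,2) (1,2,0) (1,2,2) (2,0,0) (2,2,0) (2,2,2)}
TSO: 9 outcomes — {(0,0,0) (0,0,2) (0,2,0) (0,2,2) (1,2,0) (1,2,2) (2,0,0) (2,2,0) (2,2,2)}
PSO: 11 outcomes — {(0,0,0) (0,0,2) (0,2,0) (0,2,2) (1,0,0) (1,0,2) (1,2,0) (1,2,2) (2,0,0) (2,2,0) (2,2,2)}
target (1,0,0) ∈ {PSO}

SC:no TSO:no PSO:yes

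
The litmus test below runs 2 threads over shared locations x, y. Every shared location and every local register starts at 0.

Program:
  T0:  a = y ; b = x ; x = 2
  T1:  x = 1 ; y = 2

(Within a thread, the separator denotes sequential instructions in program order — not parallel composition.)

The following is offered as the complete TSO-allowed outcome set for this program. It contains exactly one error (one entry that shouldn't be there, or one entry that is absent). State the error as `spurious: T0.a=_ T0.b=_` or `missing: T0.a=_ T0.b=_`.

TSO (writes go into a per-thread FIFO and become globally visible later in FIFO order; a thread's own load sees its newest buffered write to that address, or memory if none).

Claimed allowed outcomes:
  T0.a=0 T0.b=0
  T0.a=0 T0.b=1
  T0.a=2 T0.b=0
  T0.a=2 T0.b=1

spurious: T0.a=2 T0.b=0

outcome vector order: (T0.a,T0.b)
TSO: 3 outcomes — {<0 0>; <0 1>; <2 1>}
claimed∖TSO = {<2 0>}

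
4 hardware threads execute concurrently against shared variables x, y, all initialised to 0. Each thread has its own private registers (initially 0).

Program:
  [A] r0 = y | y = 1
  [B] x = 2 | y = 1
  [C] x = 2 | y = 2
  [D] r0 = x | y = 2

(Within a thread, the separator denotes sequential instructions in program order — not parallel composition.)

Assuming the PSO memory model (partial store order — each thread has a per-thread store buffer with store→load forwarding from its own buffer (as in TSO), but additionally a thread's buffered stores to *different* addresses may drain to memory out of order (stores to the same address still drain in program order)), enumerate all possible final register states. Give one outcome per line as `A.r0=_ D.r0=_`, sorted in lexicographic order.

A.r0=0 D.r0=0
A.r0=0 D.r0=2
A.r0=1 D.r0=0
A.r0=1 D.r0=2
A.r0=2 D.r0=0
A.r0=2 D.r0=2

outcome vector order: (A.r0,D.r0)
|PSO outcomes| = 6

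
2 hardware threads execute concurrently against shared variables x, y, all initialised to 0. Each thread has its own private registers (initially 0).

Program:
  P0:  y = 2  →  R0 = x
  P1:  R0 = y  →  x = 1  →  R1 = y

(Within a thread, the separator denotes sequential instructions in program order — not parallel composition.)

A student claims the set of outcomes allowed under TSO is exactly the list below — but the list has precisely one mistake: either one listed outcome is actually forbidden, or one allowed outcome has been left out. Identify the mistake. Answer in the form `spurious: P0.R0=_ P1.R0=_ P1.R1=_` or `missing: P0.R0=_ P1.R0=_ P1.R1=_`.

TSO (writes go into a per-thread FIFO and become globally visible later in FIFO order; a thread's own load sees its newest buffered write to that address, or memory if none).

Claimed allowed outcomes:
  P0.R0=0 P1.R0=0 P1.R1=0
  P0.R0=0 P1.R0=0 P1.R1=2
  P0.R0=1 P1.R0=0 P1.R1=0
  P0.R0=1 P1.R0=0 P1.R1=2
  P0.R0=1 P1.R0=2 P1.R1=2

missing: P0.R0=0 P1.R0=2 P1.R1=2

outcome vector order: (P0.R0,P1.R0,P1.R1)
TSO: 6 outcomes — {<0 0 0>, <0 0 2>, <0 2 2>, <1 0 0>, <1 0 2>, <1 2 2>}
TSO∖claimed = {<0 2 2>}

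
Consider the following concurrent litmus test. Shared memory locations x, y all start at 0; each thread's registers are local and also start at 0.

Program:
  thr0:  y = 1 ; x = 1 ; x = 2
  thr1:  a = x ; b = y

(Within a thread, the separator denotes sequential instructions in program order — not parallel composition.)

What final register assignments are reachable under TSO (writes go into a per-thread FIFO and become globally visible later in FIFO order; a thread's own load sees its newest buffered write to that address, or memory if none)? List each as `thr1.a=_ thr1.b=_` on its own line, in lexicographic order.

outcome vector order: (thr1.a,thr1.b)
|TSO outcomes| = 4

thr1.a=0 thr1.b=0
thr1.a=0 thr1.b=1
thr1.a=1 thr1.b=1
thr1.a=2 thr1.b=1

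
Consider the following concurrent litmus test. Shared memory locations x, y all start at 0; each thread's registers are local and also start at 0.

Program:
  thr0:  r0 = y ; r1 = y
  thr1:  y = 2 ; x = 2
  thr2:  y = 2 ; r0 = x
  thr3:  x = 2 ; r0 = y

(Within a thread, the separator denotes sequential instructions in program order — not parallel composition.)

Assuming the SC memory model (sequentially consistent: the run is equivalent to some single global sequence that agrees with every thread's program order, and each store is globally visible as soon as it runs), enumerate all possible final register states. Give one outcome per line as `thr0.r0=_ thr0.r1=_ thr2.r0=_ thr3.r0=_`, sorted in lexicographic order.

outcome vector order: (thr0.r0,thr0.r1,thr2.r0,thr3.r0)
|SC outcomes| = 9

thr0.r0=0 thr0.r1=0 thr2.r0=0 thr3.r0=2
thr0.r0=0 thr0.r1=0 thr2.r0=2 thr3.r0=0
thr0.r0=0 thr0.r1=0 thr2.r0=2 thr3.r0=2
thr0.r0=0 thr0.r1=2 thr2.r0=0 thr3.r0=2
thr0.r0=0 thr0.r1=2 thr2.r0=2 thr3.r0=0
thr0.r0=0 thr0.r1=2 thr2.r0=2 thr3.r0=2
thr0.r0=2 thr0.r1=2 thr2.r0=0 thr3.r0=2
thr0.r0=2 thr0.r1=2 thr2.r0=2 thr3.r0=0
thr0.r0=2 thr0.r1=2 thr2.r0=2 thr3.r0=2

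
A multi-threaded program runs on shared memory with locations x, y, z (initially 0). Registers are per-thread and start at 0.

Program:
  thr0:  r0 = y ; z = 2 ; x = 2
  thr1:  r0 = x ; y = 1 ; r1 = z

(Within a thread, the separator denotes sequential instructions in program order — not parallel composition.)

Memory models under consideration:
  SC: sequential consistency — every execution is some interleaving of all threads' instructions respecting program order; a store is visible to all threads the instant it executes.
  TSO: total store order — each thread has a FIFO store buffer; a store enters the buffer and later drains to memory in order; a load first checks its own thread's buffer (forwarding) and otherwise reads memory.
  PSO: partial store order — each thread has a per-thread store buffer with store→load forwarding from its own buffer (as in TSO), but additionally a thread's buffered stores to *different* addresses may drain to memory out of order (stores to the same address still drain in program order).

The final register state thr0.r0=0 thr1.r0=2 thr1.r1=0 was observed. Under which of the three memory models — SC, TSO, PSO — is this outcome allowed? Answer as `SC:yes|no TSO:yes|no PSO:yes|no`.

outcome vector order: (thr0.r0,thr1.r0,thr1.r1)
[SC] allowed = {<0 0 0>; <0 0 2>; <0 2 2>; <1 0 0>; <1 0 2>}
[TSO] allowed = {<0 0 0>; <0 0 2>; <0 2 2>; <1 0 0>; <1 0 2>}
[PSO] allowed = {<0 0 0>; <0 0 2>; <0 2 0>; <0 2 2>; <1 0 0>; <1 0 2>}
target <0 2 0> ∈ {PSO}

SC:no TSO:no PSO:yes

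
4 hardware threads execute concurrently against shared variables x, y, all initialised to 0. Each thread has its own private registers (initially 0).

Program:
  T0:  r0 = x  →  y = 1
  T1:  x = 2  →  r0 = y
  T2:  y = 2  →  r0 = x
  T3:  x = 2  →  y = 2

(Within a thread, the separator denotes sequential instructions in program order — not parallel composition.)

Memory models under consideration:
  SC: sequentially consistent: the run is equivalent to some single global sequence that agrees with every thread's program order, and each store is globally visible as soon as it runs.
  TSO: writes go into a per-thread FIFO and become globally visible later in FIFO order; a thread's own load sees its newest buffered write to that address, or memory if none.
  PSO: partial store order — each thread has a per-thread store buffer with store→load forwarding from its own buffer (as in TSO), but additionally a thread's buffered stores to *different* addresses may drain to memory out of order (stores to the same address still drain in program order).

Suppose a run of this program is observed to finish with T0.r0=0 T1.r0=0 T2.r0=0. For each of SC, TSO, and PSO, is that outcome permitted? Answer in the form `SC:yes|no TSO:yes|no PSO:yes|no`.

outcome vector order: (T0.r0,T1.r0,T2.r0)
SC: 10 outcomes — {0/0/2, 0/1/0, 0/1/2, 0/2/0, 0/2/2, 2/0/2, 2/1/0, 2/1/2, 2/2/0, 2/2/2}
TSO: 12 outcomes — {0/0/0, 0/0/2, 0/1/0, 0/1/2, 0/2/0, 0/2/2, 2/0/0, 2/0/2, 2/1/0, 2/1/2, 2/2/0, 2/2/2}
PSO: 12 outcomes — {0/0/0, 0/0/2, 0/1/0, 0/1/2, 0/2/0, 0/2/2, 2/0/0, 2/0/2, 2/1/0, 2/1/2, 2/2/0, 2/2/2}
target 0/0/0 ∈ {TSO,PSO}

SC:no TSO:yes PSO:yes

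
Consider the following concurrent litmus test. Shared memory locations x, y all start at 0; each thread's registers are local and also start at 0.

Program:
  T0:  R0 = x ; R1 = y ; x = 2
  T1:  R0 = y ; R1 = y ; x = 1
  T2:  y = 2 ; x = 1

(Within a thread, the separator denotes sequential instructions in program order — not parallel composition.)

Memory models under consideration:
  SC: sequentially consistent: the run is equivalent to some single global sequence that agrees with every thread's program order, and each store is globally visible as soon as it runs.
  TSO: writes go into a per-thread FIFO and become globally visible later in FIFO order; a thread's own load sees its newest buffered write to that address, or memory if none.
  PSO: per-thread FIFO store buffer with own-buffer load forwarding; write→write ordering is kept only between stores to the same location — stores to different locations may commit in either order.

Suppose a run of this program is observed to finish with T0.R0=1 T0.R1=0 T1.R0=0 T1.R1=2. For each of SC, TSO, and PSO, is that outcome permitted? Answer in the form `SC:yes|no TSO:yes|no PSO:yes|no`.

outcome vector order: (T0.R0,T0.R1,T1.R0,T1.R1)
SC: 10 outcomes — {(0,0,0,0) (0,0,0,2) (0,0,2,2) (0,2,0,0) (0,2,0,2) (0,2,2,2) (1,0,0,0) (1,2,0,0) (1,2,0,2) (1,2,2,2)}
TSO: 10 outcomes — {(0,0,0,0) (0,0,0,2) (0,0,2,2) (0,2,0,0) (0,2,0,2) (0,2,2,2) (1,0,0,0) (1,2,0,0) (1,2,0,2) (1,2,2,2)}
PSO: 12 outcomes — {(0,0,0,0) (0,0,0,2) (0,0,2,2) (0,2,0,0) (0,2,0,2) (0,2,2,2) (1,0,0,0) (1,0,0,2) (1,0,2,2) (1,2,0,0) (1,2,0,2) (1,2,2,2)}
target (1,0,0,2) ∈ {PSO}

SC:no TSO:no PSO:yes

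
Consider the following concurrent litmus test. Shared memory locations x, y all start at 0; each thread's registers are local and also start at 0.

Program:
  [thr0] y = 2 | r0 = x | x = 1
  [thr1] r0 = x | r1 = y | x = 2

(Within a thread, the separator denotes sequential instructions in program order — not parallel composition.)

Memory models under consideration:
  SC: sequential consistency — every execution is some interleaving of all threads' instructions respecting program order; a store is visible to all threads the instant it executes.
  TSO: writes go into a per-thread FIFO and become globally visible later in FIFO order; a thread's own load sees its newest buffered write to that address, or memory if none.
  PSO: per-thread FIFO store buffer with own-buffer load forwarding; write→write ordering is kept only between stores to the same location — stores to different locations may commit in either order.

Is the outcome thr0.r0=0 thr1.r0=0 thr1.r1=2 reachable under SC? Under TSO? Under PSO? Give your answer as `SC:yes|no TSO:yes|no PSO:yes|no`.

SC:yes TSO:yes PSO:yes

outcome vector order: (thr0.r0,thr1.r0,thr1.r1)
SC (5): 0/0/0, 0/0/2, 0/1/2, 2/0/0, 2/0/2
TSO (5): 0/0/0, 0/0/2, 0/1/2, 2/0/0, 2/0/2
PSO (6): 0/0/0, 0/0/2, 0/1/0, 0/1/2, 2/0/0, 2/0/2
target 0/0/2 ∈ {SC,TSO,PSO}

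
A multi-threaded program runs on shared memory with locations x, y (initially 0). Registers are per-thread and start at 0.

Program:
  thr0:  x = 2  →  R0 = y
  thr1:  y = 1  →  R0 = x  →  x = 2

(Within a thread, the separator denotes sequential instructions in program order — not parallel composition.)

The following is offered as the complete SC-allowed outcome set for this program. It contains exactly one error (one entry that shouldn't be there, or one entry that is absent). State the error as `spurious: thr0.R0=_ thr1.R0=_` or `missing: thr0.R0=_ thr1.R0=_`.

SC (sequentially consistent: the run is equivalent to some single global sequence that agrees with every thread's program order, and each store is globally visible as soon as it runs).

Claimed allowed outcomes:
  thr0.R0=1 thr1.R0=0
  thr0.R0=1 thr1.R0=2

outcome vector order: (thr0.R0,thr1.R0)
[SC] allowed = {0/2 1/0 1/2}
SC∖claimed = {0/2}

missing: thr0.R0=0 thr1.R0=2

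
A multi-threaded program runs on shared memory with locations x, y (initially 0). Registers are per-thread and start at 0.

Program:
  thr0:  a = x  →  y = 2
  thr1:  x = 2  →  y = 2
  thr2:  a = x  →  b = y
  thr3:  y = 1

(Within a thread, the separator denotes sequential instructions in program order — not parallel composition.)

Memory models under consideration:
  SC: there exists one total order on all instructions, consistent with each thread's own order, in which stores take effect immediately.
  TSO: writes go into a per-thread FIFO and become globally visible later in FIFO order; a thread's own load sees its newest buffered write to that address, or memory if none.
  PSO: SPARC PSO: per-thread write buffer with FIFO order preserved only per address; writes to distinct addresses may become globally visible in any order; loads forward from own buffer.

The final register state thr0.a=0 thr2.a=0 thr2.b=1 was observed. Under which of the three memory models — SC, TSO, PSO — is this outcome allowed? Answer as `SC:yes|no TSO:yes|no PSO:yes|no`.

SC:yes TSO:yes PSO:yes

outcome vector order: (thr0.a,thr2.a,thr2.b)
SC (12): (0,0,0); (0,0,1); (0,0,2); (0,2,0); (0,2,1); (0,2,2); (2,0,0); (2,0,1); (2,0,2); (2,2,0); (2,2,1); (2,2,2)
TSO (12): (0,0,0); (0,0,1); (0,0,2); (0,2,0); (0,2,1); (0,2,2); (2,0,0); (2,0,1); (2,0,2); (2,2,0); (2,2,1); (2,2,2)
PSO (12): (0,0,0); (0,0,1); (0,0,2); (0,2,0); (0,2,1); (0,2,2); (2,0,0); (2,0,1); (2,0,2); (2,2,0); (2,2,1); (2,2,2)
target (0,0,1) ∈ {SC,TSO,PSO}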